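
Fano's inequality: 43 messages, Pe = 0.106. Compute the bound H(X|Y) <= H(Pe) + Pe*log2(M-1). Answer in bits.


H(Pe) = -Pe*log2(Pe) - (1-Pe)*log2(1-Pe) = -0.106*log2(0.106) - 0.894*log2(0.894) = 0.343214 + 0.144518 = 0.4877. Pe*log2(M-1) = 0.106*log2(42) = 0.571586. Bound = H(Pe) + Pe*log2(M-1) = 0.343214 + 0.144518 + 0.571586 = 1.0593

1.0593 bits


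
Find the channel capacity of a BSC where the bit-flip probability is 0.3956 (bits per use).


H(p) = -p*log2(p) - (1-p)*log2(1-p) = -0.3956*log2(0.3956) - 0.6044*log2(0.6044) = 0.529268 + 0.439051 = 0.9683. C = 1 - H(p) = 1 - 0.9683 = 0.0317

0.0317 bits


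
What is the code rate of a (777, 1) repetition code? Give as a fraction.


Rate = k/n = 1/777

1/777


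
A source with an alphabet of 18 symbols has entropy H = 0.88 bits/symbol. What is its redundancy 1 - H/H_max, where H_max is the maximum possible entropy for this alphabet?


H_max = log2(K) = log2(18) = 4.1699 bits/symbol. Redundancy = 1 - H/H_max = 1 - 0.88/4.1699 = 1 - 0.211 = 0.789

0.789


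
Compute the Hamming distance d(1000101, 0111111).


Count differing positions: ^ ^ ^ ^ . ^ . = 5 differences

5


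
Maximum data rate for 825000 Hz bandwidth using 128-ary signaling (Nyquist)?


Rate = 2 * B * log2(M) = 2 * 825000 * 7.0 = 11550000.0

11550000.0 bps


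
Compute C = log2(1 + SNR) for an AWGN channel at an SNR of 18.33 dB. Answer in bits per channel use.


SNR_linear = 10^(18.33/10) = 68.0769; C = log2(1 + SNR_linear) = log2(1 + 68.0769) = 6.1101

6.1101 bits/channel use


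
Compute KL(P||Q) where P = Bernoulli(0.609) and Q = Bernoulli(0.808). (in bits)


KL = p*log2(p/q) + (1-p)*log2((1-p)/(1-q)) = 0.609*log2(0.609/0.808) + 0.391*log2(0.391/0.192) = 0.1528

0.1528 bits


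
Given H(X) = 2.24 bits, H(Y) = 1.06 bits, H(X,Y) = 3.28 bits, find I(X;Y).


I(X;Y) = H(X) + H(Y) - H(X,Y) = 2.24 + 1.06 - 3.28 = 0.02

0.02 bits


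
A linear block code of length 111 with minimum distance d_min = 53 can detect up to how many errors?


Detection capability = d_min - 1 = 53 - 1 = 52

52 errors


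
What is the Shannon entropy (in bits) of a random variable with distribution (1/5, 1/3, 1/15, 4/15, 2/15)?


H = -sum(p_i * log2(p_i)). Terms: -(1/5)*log2(1/5) = 0.464386; -(1/3)*log2(1/3) = 0.528321; -(1/15)*log2(1/15) = 0.260459; -(4/15)*log2(4/15) = 0.508504; -(2/15)*log2(2/15) = 0.387585. H = 0.464386 + 0.528321 + 0.260459 + 0.508504 + 0.387585 = 2.1493

2.1493 bits


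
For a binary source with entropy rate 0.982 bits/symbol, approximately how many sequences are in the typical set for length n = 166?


log2|A_typical| = nH = 166 * 0.982 = 163.012, so |A_typical| ~ 2^163.012 = 1.179e+49

1.179e+49


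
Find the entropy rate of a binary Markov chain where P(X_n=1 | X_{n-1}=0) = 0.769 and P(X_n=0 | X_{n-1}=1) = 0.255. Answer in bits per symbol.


Stationary distribution: pi_0 = p10/(p01+p10) = 0.249, pi_1 = 0.751. Entropy rate H' = pi_0*H(p01) + pi_1*H(p10) = 0.249*0.7798 + 0.751*0.8191 = 0.8093

0.8093 bits/symbol


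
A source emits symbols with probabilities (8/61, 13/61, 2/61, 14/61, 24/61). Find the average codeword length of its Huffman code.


Huffman construction (repeatedly merge the two least-probable nodes; each merge adds 1 bit to every symbol beneath it): 2/61 + 8/61 = 10/61; 10/61 + 13/61 = 23/61; 14/61 + 23/61 = 37/61; 24/61 + 37/61 = 1. Resulting codeword lengths (in the order the probabilities were given): (4, 3, 4, 2, 1). L_avg = sum(p_i * l_i) = 8/61*4 + 13/61*3 + 2/61*4 + 14/61*2 + 24/61*1 = 131/61 = 2.1475

2.1475 bits


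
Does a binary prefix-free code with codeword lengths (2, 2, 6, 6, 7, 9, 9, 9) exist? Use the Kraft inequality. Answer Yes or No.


Kraft sum = sum(2^(-l_i)) = 0.5449, need <= 1. Result: satisfied (a binary prefix-free code with these lengths exists)

Yes


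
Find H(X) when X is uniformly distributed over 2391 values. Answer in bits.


H = log2(n) = log2(2391) = 11.2234

11.2234 bits


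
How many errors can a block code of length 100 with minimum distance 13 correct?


Correction capability = floor((d-1)/2) = floor((13-1)/2) = 6

6 errors


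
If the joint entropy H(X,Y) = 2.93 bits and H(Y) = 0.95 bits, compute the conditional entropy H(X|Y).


H(X|Y) = H(X,Y) - H(Y) = 2.93 - 0.95 = 1.98

1.98 bits


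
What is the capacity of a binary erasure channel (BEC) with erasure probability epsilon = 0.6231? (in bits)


C = 1 - epsilon = 1 - 0.6231 = 0.3769

0.3769 bits


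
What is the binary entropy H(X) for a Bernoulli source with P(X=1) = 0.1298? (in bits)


H = -p*log2(p) - (1-p)*log2(1-p). -0.1298*log2(0.1298) = 0.382344; -0.8702*log2(0.8702) = 0.174546. H = 0.382344 + 0.174546 = 0.5569

0.5569 bits


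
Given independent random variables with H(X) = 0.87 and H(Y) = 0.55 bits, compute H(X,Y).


For independent variables, H(X,Y) = H(X) + H(Y) = 0.87 + 0.55 = 1.42

1.42 bits


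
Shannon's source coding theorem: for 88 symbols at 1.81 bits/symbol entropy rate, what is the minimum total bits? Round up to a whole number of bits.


Minimum bits >= n * H = 88 * 1.81 = 159.28, rounded up to a whole number of bits = 160

160 bits


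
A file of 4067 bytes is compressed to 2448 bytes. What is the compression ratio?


Ratio = original / compressed = 4067 / 2448 = 1.6614

1.6614


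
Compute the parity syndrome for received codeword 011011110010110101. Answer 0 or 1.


Syndrome = XOR of all bits = 0 XOR 1 XOR 1 XOR 0 XOR 1 XOR 1 XOR 1 XOR 1 XOR 0 XOR 0 XOR 1 XOR 0 XOR 1 XOR 1 XOR 0 XOR 1 XOR 0 XOR 1 = 1

1


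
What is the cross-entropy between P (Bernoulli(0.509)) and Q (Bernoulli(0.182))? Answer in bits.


H(P,Q) = -p*log2(q) - (1-p)*log2(1-q). -0.509*log2(0.182) = 1.251117; -0.491*log2(0.818) = 0.142305. H(P,Q) = 1.251117 + 0.142305 = 1.3934

1.3934 bits


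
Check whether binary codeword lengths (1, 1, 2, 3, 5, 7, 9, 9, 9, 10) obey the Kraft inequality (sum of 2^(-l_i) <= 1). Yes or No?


Kraft sum = sum(2^(-l_i)) = 1.4209, need <= 1. Result: violated (a binary prefix-free code with these lengths cannot exist)

No


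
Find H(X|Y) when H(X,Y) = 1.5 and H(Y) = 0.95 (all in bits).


H(X|Y) = H(X,Y) - H(Y) = 1.5 - 0.95 = 0.55

0.55 bits


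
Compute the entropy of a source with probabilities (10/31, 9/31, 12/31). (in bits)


H = -sum(p_i * log2(p_i)). Terms: -(10/31)*log2(10/31) = 0.526538; -(9/31)*log2(9/31) = 0.518014; -(12/31)*log2(12/31) = 0.530026. H = 0.526538 + 0.518014 + 0.530026 = 1.5746

1.5746 bits


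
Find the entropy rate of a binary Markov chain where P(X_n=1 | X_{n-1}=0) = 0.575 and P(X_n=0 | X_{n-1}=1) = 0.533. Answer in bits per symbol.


Stationary distribution: pi_0 = p10/(p01+p10) = 0.481, pi_1 = 0.519. Entropy rate H' = pi_0*H(p01) + pi_1*H(p10) = 0.481*0.9837 + 0.519*0.9969 = 0.9905

0.9905 bits/symbol


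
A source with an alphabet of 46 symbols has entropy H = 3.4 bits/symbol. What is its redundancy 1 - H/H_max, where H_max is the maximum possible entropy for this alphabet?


H_max = log2(K) = log2(46) = 5.5236 bits/symbol. Redundancy = 1 - H/H_max = 1 - 3.4/5.5236 = 1 - 0.6155 = 0.3845

0.3845


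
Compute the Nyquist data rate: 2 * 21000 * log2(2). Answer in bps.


Rate = 2 * B * log2(M) = 2 * 21000 * 1.0 = 42000.0

42000.0 bps


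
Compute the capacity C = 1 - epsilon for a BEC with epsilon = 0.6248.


C = 1 - epsilon = 1 - 0.6248 = 0.3752

0.3752 bits


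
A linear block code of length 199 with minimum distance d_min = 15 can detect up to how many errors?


Detection capability = d_min - 1 = 15 - 1 = 14

14 errors


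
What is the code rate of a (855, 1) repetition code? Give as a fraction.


Rate = k/n = 1/855

1/855


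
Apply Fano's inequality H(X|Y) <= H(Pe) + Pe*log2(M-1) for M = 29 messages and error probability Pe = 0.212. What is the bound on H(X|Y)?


H(Pe) = -Pe*log2(Pe) - (1-Pe)*log2(1-Pe) = -0.212*log2(0.212) - 0.788*log2(0.788) = 0.474427 + 0.270861 = 0.7453. Pe*log2(M-1) = 0.212*log2(28) = 1.019159. Bound = H(Pe) + Pe*log2(M-1) = 0.474427 + 0.270861 + 1.019159 = 1.7644

1.7644 bits


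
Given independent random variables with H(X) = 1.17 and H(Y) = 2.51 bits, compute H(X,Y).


For independent variables, H(X,Y) = H(X) + H(Y) = 1.17 + 2.51 = 3.68

3.68 bits


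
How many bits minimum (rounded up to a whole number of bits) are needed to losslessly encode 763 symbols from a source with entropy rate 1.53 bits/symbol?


Minimum bits >= n * H = 763 * 1.53 = 1167.39, rounded up to a whole number of bits = 1168

1168 bits


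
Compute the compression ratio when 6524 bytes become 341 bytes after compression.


Ratio = original / compressed = 6524 / 341 = 19.132

19.132


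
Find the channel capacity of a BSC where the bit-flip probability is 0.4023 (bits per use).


H(p) = -p*log2(p) - (1-p)*log2(1-p) = -0.4023*log2(0.4023) - 0.5977*log2(0.5977) = 0.528484 + 0.443796 = 0.9723. C = 1 - H(p) = 1 - 0.9723 = 0.0277

0.0277 bits


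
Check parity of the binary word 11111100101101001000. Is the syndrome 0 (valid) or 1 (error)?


Syndrome = XOR of all bits = 1 XOR 1 XOR 1 XOR 1 XOR 1 XOR 1 XOR 0 XOR 0 XOR 1 XOR 0 XOR 1 XOR 1 XOR 0 XOR 1 XOR 0 XOR 0 XOR 1 XOR 0 XOR 0 XOR 0 = 1

1


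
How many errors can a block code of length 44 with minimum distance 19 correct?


Correction capability = floor((d-1)/2) = floor((19-1)/2) = 9

9 errors


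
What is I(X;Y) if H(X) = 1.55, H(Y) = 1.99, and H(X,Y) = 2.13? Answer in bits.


I(X;Y) = H(X) + H(Y) - H(X,Y) = 1.55 + 1.99 - 2.13 = 1.41

1.41 bits


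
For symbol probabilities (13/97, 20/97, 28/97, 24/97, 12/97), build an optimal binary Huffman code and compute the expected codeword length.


Huffman construction (repeatedly merge the two least-probable nodes; each merge adds 1 bit to every symbol beneath it): 12/97 + 13/97 = 25/97; 20/97 + 24/97 = 44/97; 25/97 + 28/97 = 53/97; 44/97 + 53/97 = 1. Resulting codeword lengths (in the order the probabilities were given): (3, 2, 2, 2, 3). L_avg = sum(p_i * l_i) = 13/97*3 + 20/97*2 + 28/97*2 + 24/97*2 + 12/97*3 = 219/97 = 2.2577

2.2577 bits


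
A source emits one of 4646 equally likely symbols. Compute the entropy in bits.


H = log2(n) = log2(4646) = 12.1818

12.1818 bits


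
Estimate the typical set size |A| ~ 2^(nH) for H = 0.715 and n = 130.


log2|A_typical| = nH = 130 * 0.715 = 92.95, so |A_typical| ~ 2^92.95 = 9.566e+27

9.566e+27


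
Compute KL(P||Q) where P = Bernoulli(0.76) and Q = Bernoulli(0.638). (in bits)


KL = p*log2(p/q) + (1-p)*log2((1-p)/(1-q)) = 0.76*log2(0.76/0.638) + 0.24*log2(0.24/0.362) = 0.0495

0.0495 bits


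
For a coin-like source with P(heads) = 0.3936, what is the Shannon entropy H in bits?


H = -p*log2(p) - (1-p)*log2(1-p). -0.3936*log2(0.3936) = 0.529470; -0.6064*log2(0.6064) = 0.437614. H = 0.529470 + 0.437614 = 0.9671

0.9671 bits


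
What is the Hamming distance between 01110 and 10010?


Count differing positions: ^ ^ ^ . . = 3 differences

3


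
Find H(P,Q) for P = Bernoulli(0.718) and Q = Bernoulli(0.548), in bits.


H(P,Q) = -p*log2(q) - (1-p)*log2(1-q). -0.718*log2(0.548) = 0.623046; -0.282*log2(0.452) = 0.323061. H(P,Q) = 0.623046 + 0.323061 = 0.9461

0.9461 bits


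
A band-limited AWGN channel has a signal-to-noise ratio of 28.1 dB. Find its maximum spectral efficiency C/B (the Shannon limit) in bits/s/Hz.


SNR_linear = 10^(28.1/10) = 645.6542; C/B = log2(1 + SNR_linear) = log2(1 + 645.6542) = 9.3369

9.3369 bits/s/Hz


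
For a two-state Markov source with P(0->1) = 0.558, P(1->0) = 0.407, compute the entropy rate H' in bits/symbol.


Stationary distribution: pi_0 = p10/(p01+p10) = 0.4218, pi_1 = 0.5782. Entropy rate H' = pi_0*H(p01) + pi_1*H(p10) = 0.4218*0.9903 + 0.5782*0.9749 = 0.9814

0.9814 bits/symbol


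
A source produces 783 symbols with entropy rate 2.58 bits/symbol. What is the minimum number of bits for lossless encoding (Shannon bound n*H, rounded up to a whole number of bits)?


Minimum bits >= n * H = 783 * 2.58 = 2020.14, rounded up to a whole number of bits = 2021

2021 bits


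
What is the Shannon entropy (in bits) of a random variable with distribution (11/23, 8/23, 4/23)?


H = -sum(p_i * log2(p_i)). Terms: -(11/23)*log2(11/23) = 0.508932; -(8/23)*log2(8/23) = 0.529935; -(4/23)*log2(4/23) = 0.438880. H = 0.508932 + 0.529935 + 0.438880 = 1.4777

1.4777 bits


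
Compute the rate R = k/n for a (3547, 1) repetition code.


Rate = k/n = 1/3547

1/3547


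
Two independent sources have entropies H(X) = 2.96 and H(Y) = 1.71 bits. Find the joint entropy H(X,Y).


For independent variables, H(X,Y) = H(X) + H(Y) = 2.96 + 1.71 = 4.67

4.67 bits


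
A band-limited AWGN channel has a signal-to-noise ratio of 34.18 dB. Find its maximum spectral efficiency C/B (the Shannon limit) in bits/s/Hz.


SNR_linear = 10^(34.18/10) = 2618.183; C/B = log2(1 + SNR_linear) = log2(1 + 2618.183) = 11.3549

11.3549 bits/s/Hz


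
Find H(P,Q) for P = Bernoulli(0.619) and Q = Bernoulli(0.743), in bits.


H(P,Q) = -p*log2(q) - (1-p)*log2(1-q). -0.619*log2(0.743) = 0.265282; -0.381*log2(0.257) = 0.746821. H(P,Q) = 0.265282 + 0.746821 = 1.0121

1.0121 bits


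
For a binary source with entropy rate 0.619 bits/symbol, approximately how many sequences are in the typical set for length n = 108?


log2|A_typical| = nH = 108 * 0.619 = 66.852, so |A_typical| ~ 2^66.852 = 1.332e+20

1.332e+20


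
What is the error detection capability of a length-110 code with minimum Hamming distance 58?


Detection capability = d_min - 1 = 58 - 1 = 57

57 errors


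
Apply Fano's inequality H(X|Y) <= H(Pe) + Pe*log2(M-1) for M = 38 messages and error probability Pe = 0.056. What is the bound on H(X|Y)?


H(Pe) = -Pe*log2(Pe) - (1-Pe)*log2(1-Pe) = -0.056*log2(0.056) - 0.944*log2(0.944) = 0.232872 + 0.078485 = 0.3114. Pe*log2(M-1) = 0.056*log2(37) = 0.291729. Bound = H(Pe) + Pe*log2(M-1) = 0.232872 + 0.078485 + 0.291729 = 0.6031

0.6031 bits


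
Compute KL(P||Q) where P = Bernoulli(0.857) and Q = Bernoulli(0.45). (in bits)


KL = p*log2(p/q) + (1-p)*log2((1-p)/(1-q)) = 0.857*log2(0.857/0.45) + 0.143*log2(0.143/0.55) = 0.5186

0.5186 bits


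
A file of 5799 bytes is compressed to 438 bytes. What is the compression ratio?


Ratio = original / compressed = 5799 / 438 = 13.2397

13.2397


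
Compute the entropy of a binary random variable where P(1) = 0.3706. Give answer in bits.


H = -p*log2(p) - (1-p)*log2(1-p). -0.3706*log2(0.3706) = 0.530723; -0.6294*log2(0.6294) = 0.420408. H = 0.530723 + 0.420408 = 0.9511

0.9511 bits


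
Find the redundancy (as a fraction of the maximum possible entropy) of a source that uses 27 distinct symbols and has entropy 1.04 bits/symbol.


H_max = log2(K) = log2(27) = 4.7549 bits/symbol. Redundancy = 1 - H/H_max = 1 - 1.04/4.7549 = 1 - 0.2187 = 0.7813

0.7813


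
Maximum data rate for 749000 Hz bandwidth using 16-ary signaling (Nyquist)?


Rate = 2 * B * log2(M) = 2 * 749000 * 4.0 = 5992000.0

5992000.0 bps


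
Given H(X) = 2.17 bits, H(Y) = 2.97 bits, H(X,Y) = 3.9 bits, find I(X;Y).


I(X;Y) = H(X) + H(Y) - H(X,Y) = 2.17 + 2.97 - 3.9 = 1.24

1.24 bits


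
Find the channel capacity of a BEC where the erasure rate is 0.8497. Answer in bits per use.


C = 1 - epsilon = 1 - 0.8497 = 0.1503

0.1503 bits


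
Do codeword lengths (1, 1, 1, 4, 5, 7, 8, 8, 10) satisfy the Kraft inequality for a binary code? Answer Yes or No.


Kraft sum = sum(2^(-l_i)) = 1.6104, need <= 1. Result: violated (a binary prefix-free code with these lengths cannot exist)

No


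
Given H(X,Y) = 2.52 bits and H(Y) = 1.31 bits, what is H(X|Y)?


H(X|Y) = H(X,Y) - H(Y) = 2.52 - 1.31 = 1.21

1.21 bits


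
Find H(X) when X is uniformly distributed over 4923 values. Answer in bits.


H = log2(n) = log2(4923) = 12.2653

12.2653 bits


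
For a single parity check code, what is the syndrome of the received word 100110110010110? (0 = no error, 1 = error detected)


Syndrome = XOR of all bits = 1 XOR 0 XOR 0 XOR 1 XOR 1 XOR 0 XOR 1 XOR 1 XOR 0 XOR 0 XOR 1 XOR 0 XOR 1 XOR 1 XOR 0 = 0

0


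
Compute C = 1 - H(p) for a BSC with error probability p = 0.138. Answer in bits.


H(p) = -p*log2(p) - (1-p)*log2(1-p) = -0.138*log2(0.138) - 0.862*log2(0.862) = 0.394302 + 0.184675 = 0.579. C = 1 - H(p) = 1 - 0.579 = 0.421

0.421 bits


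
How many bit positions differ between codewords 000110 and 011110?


Count differing positions: . ^ ^ . . . = 2 differences

2


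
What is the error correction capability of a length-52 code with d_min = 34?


Correction capability = floor((d-1)/2) = floor((34-1)/2) = 16

16 errors


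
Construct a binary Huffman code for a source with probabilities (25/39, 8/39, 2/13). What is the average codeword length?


Huffman construction (repeatedly merge the two least-probable nodes; each merge adds 1 bit to every symbol beneath it): 2/13 + 8/39 = 14/39; 14/39 + 25/39 = 1. Resulting codeword lengths (in the order the probabilities were given): (1, 2, 2). L_avg = sum(p_i * l_i) = 25/39*1 + 8/39*2 + 2/13*2 = 53/39 = 1.359

1.359 bits


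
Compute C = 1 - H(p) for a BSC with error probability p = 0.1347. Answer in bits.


H(p) = -p*log2(p) - (1-p)*log2(1-p) = -0.1347*log2(0.1347) - 0.8653*log2(0.8653) = 0.389576 + 0.180612 = 0.5702. C = 1 - H(p) = 1 - 0.5702 = 0.4298

0.4298 bits


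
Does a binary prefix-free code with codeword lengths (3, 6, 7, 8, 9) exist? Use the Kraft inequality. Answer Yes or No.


Kraft sum = sum(2^(-l_i)) = 0.1543, need <= 1. Result: satisfied (a binary prefix-free code with these lengths exists)

Yes


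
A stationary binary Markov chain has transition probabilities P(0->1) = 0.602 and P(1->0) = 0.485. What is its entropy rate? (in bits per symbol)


Stationary distribution: pi_0 = p10/(p01+p10) = 0.4462, pi_1 = 0.5538. Entropy rate H' = pi_0*H(p01) + pi_1*H(p10) = 0.4462*0.9698 + 0.5538*0.9994 = 0.9862

0.9862 bits/symbol


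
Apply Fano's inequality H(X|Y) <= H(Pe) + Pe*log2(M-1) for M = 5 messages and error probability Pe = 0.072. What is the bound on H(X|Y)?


H(Pe) = -Pe*log2(Pe) - (1-Pe)*log2(1-Pe) = -0.072*log2(0.072) - 0.928*log2(0.928) = 0.273302 + 0.100041 = 0.3733. Pe*log2(M-1) = 0.072*log2(4) = 0.144000. Bound = H(Pe) + Pe*log2(M-1) = 0.273302 + 0.100041 + 0.144000 = 0.5173

0.5173 bits


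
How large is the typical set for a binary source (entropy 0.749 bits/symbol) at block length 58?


log2|A_typical| = nH = 58 * 0.749 = 43.442, so |A_typical| ~ 2^43.442 = 1.195e+13

1.195e+13


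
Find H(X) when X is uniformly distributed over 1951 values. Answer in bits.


H = log2(n) = log2(1951) = 10.93

10.93 bits


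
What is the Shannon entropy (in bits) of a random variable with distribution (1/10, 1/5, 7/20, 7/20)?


H = -sum(p_i * log2(p_i)). Terms: -(1/10)*log2(1/10) = 0.332193; -(1/5)*log2(1/5) = 0.464386; -(7/20)*log2(7/20) = 0.530101; -(7/20)*log2(7/20) = 0.530101. H = 0.332193 + 0.464386 + 0.530101 + 0.530101 = 1.8568

1.8568 bits


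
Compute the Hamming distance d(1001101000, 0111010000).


Count differing positions: ^ ^ ^ . ^ ^ ^ . . . = 6 differences

6


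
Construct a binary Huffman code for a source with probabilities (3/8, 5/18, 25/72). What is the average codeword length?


Huffman construction (repeatedly merge the two least-probable nodes; each merge adds 1 bit to every symbol beneath it): 5/18 + 25/72 = 5/8; 3/8 + 5/8 = 1. Resulting codeword lengths (in the order the probabilities were given): (1, 2, 2). L_avg = sum(p_i * l_i) = 3/8*1 + 5/18*2 + 25/72*2 = 13/8 = 1.625

1.625 bits


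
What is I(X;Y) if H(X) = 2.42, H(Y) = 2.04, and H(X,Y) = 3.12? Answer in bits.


I(X;Y) = H(X) + H(Y) - H(X,Y) = 2.42 + 2.04 - 3.12 = 1.34

1.34 bits


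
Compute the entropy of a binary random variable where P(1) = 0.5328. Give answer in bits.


H = -p*log2(p) - (1-p)*log2(1-p). -0.5328*log2(0.5328) = 0.483960; -0.4672*log2(0.4672) = 0.512933. H = 0.483960 + 0.512933 = 0.9969

0.9969 bits


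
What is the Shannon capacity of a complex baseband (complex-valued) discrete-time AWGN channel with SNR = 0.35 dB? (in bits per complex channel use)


SNR_linear = 10^(0.35/10) = 1.0839; C = log2(1 + SNR_linear) = log2(1 + 1.0839) = 1.0593

1.0593 bits/channel use


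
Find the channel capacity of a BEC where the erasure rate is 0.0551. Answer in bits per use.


C = 1 - epsilon = 1 - 0.0551 = 0.9449

0.9449 bits


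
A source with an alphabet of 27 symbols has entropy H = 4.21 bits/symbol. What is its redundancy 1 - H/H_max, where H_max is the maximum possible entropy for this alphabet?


H_max = log2(K) = log2(27) = 4.7549 bits/symbol. Redundancy = 1 - H/H_max = 1 - 4.21/4.7549 = 1 - 0.8854 = 0.1146

0.1146


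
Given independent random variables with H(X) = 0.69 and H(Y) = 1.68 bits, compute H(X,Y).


For independent variables, H(X,Y) = H(X) + H(Y) = 0.69 + 1.68 = 2.37

2.37 bits


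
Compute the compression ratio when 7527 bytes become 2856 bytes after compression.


Ratio = original / compressed = 7527 / 2856 = 2.6355

2.6355


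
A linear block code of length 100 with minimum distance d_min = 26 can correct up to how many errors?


Correction capability = floor((d-1)/2) = floor((26-1)/2) = 12

12 errors


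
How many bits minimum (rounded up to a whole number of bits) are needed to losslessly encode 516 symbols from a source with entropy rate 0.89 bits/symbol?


Minimum bits >= n * H = 516 * 0.89 = 459.24, rounded up to a whole number of bits = 460

460 bits


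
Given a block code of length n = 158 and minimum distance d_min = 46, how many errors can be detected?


Detection capability = d_min - 1 = 46 - 1 = 45

45 errors


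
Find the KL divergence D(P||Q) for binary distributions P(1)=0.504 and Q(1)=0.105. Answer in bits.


KL = p*log2(p/q) + (1-p)*log2((1-p)/(1-q)) = 0.504*log2(0.504/0.105) + 0.496*log2(0.496/0.895) = 0.7182

0.7182 bits


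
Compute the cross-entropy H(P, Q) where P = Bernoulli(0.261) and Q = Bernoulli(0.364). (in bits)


H(P,Q) = -p*log2(q) - (1-p)*log2(1-q). -0.261*log2(0.364) = 0.380535; -0.739*log2(0.636) = 0.482494. H(P,Q) = 0.380535 + 0.482494 = 0.863

0.863 bits


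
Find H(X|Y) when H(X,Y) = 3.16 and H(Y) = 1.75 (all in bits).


H(X|Y) = H(X,Y) - H(Y) = 3.16 - 1.75 = 1.41

1.41 bits


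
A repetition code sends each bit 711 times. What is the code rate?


Rate = k/n = 1/711

1/711


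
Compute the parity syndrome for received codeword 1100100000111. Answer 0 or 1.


Syndrome = XOR of all bits = 1 XOR 1 XOR 0 XOR 0 XOR 1 XOR 0 XOR 0 XOR 0 XOR 0 XOR 0 XOR 1 XOR 1 XOR 1 = 0

0


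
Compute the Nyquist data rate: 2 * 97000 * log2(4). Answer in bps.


Rate = 2 * B * log2(M) = 2 * 97000 * 2.0 = 388000.0

388000.0 bps


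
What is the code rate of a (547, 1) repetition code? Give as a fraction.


Rate = k/n = 1/547

1/547


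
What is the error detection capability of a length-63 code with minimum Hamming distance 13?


Detection capability = d_min - 1 = 13 - 1 = 12

12 errors


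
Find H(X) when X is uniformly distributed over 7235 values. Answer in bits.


H = log2(n) = log2(7235) = 12.8208

12.8208 bits


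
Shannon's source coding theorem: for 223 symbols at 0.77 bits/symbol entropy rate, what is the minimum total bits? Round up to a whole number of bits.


Minimum bits >= n * H = 223 * 0.77 = 171.71, rounded up to a whole number of bits = 172

172 bits


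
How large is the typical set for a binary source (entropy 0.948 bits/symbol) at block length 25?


log2|A_typical| = nH = 25 * 0.948 = 23.7, so |A_typical| ~ 2^23.7 = 1.363e+07

1.363e+07


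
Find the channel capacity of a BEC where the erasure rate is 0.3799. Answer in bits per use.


C = 1 - epsilon = 1 - 0.3799 = 0.6201

0.6201 bits


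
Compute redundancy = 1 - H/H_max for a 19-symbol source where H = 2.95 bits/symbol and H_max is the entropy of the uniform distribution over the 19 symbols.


H_max = log2(K) = log2(19) = 4.2479 bits/symbol. Redundancy = 1 - H/H_max = 1 - 2.95/4.2479 = 1 - 0.6945 = 0.3055

0.3055


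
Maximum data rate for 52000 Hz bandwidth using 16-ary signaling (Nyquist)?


Rate = 2 * B * log2(M) = 2 * 52000 * 4.0 = 416000.0

416000.0 bps


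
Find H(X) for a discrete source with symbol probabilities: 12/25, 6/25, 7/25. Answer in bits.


H = -sum(p_i * log2(p_i)). Terms: -(12/25)*log2(12/25) = 0.508269; -(6/25)*log2(6/25) = 0.494134; -(7/25)*log2(7/25) = 0.514220. H = 0.508269 + 0.494134 + 0.514220 = 1.5166

1.5166 bits


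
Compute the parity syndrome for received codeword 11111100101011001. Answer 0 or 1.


Syndrome = XOR of all bits = 1 XOR 1 XOR 1 XOR 1 XOR 1 XOR 1 XOR 0 XOR 0 XOR 1 XOR 0 XOR 1 XOR 0 XOR 1 XOR 1 XOR 0 XOR 0 XOR 1 = 1

1


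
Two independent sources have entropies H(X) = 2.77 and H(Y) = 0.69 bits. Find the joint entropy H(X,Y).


For independent variables, H(X,Y) = H(X) + H(Y) = 2.77 + 0.69 = 3.46

3.46 bits


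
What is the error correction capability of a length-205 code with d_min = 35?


Correction capability = floor((d-1)/2) = floor((35-1)/2) = 17

17 errors


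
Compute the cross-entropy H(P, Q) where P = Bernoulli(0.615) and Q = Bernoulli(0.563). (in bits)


H(P,Q) = -p*log2(q) - (1-p)*log2(1-q). -0.615*log2(0.563) = 0.509708; -0.385*log2(0.437) = 0.459804. H(P,Q) = 0.509708 + 0.459804 = 0.9695

0.9695 bits


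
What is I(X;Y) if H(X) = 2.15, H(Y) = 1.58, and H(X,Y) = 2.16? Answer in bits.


I(X;Y) = H(X) + H(Y) - H(X,Y) = 2.15 + 1.58 - 2.16 = 1.57

1.57 bits


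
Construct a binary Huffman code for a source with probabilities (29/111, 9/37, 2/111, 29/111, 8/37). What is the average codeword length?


Huffman construction (repeatedly merge the two least-probable nodes; each merge adds 1 bit to every symbol beneath it): 2/111 + 8/37 = 26/111; 26/111 + 9/37 = 53/111; 29/111 + 29/111 = 58/111; 53/111 + 58/111 = 1. Resulting codeword lengths (in the order the probabilities were given): (2, 2, 3, 2, 3). L_avg = sum(p_i * l_i) = 29/111*2 + 9/37*2 + 2/111*3 + 29/111*2 + 8/37*3 = 248/111 = 2.2342

2.2342 bits


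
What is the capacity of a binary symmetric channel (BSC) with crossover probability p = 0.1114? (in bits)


H(p) = -p*log2(p) - (1-p)*log2(1-p) = -0.1114*log2(0.1114) - 0.8886*log2(0.8886) = 0.352712 + 0.151412 = 0.5041. C = 1 - H(p) = 1 - 0.5041 = 0.4959

0.4959 bits


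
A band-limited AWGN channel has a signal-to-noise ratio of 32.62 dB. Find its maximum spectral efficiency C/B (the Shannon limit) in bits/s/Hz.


SNR_linear = 10^(32.62/10) = 1828.1002; C/B = log2(1 + SNR_linear) = log2(1 + 1828.1002) = 10.8369

10.8369 bits/s/Hz


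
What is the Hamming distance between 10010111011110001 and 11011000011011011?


Count differing positions: . ^ . . ^ ^ ^ ^ . . . ^ . ^ . ^ . = 8 differences

8


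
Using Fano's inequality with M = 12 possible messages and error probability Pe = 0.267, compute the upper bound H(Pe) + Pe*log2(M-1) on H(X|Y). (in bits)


H(Pe) = -Pe*log2(Pe) - (1-Pe)*log2(1-Pe) = -0.267*log2(0.267) - 0.733*log2(0.733) = 0.508659 + 0.328468 = 0.8371. Pe*log2(M-1) = 0.267*log2(11) = 0.923668. Bound = H(Pe) + Pe*log2(M-1) = 0.508659 + 0.328468 + 0.923668 = 1.7608

1.7608 bits


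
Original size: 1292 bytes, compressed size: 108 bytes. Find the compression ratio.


Ratio = original / compressed = 1292 / 108 = 11.963

11.963


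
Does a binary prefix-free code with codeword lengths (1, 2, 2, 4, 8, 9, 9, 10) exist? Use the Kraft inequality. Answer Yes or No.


Kraft sum = sum(2^(-l_i)) = 1.0713, need <= 1. Result: violated (a binary prefix-free code with these lengths cannot exist)

No


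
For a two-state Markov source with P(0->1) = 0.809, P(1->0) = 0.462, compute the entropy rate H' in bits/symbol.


Stationary distribution: pi_0 = p10/(p01+p10) = 0.3635, pi_1 = 0.6365. Entropy rate H' = pi_0*H(p01) + pi_1*H(p10) = 0.3635*0.7036 + 0.6365*0.9958 = 0.8896

0.8896 bits/symbol


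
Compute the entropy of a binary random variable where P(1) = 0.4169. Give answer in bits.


H = -p*log2(p) - (1-p)*log2(1-p). -0.4169*log2(0.4169) = 0.526222; -0.5831*log2(0.5831) = 0.453760. H = 0.526222 + 0.453760 = 0.98

0.98 bits


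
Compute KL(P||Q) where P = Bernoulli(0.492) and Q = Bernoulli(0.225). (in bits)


KL = p*log2(p/q) + (1-p)*log2((1-p)/(1-q)) = 0.492*log2(0.492/0.225) + 0.508*log2(0.508/0.775) = 0.2458

0.2458 bits


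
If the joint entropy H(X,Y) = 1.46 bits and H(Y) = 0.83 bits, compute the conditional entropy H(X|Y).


H(X|Y) = H(X,Y) - H(Y) = 1.46 - 0.83 = 0.63

0.63 bits


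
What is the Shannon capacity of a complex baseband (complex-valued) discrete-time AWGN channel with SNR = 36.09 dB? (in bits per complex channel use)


SNR_linear = 10^(36.09/10) = 4064.4333; C = log2(1 + SNR_linear) = log2(1 + 4064.4333) = 11.9892

11.9892 bits/channel use


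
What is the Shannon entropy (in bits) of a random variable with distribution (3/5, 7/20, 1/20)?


H = -sum(p_i * log2(p_i)). Terms: -(3/5)*log2(3/5) = 0.442179; -(7/20)*log2(7/20) = 0.530101; -(1/20)*log2(1/20) = 0.216096. H = 0.442179 + 0.530101 + 0.216096 = 1.1884

1.1884 bits


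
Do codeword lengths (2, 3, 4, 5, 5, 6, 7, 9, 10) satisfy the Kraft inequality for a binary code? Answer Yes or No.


Kraft sum = sum(2^(-l_i)) = 0.5264, need <= 1. Result: satisfied (a binary prefix-free code with these lengths exists)

Yes


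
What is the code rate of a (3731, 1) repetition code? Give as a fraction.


Rate = k/n = 1/3731

1/3731


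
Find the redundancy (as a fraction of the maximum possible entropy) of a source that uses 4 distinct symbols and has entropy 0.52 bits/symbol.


H_max = log2(K) = log2(4) = 2.0 bits/symbol. Redundancy = 1 - H/H_max = 1 - 0.52/2.0 = 1 - 0.26 = 0.74

0.74


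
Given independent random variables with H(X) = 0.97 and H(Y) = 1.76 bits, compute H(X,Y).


For independent variables, H(X,Y) = H(X) + H(Y) = 0.97 + 1.76 = 2.73

2.73 bits


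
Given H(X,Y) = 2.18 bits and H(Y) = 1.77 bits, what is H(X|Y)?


H(X|Y) = H(X,Y) - H(Y) = 2.18 - 1.77 = 0.41

0.41 bits


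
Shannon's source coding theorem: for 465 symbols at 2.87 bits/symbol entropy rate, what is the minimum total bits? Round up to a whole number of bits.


Minimum bits >= n * H = 465 * 2.87 = 1334.55, rounded up to a whole number of bits = 1335

1335 bits


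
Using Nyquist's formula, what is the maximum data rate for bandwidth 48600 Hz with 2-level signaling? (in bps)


Rate = 2 * B * log2(M) = 2 * 48600 * 1.0 = 97200.0

97200.0 bps


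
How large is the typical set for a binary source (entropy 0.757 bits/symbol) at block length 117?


log2|A_typical| = nH = 117 * 0.757 = 88.569, so |A_typical| ~ 2^88.569 = 4.591e+26

4.591e+26


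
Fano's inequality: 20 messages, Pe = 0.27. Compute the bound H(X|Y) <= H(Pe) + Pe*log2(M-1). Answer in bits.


H(Pe) = -Pe*log2(Pe) - (1-Pe)*log2(1-Pe) = -0.27*log2(0.27) - 0.73*log2(0.73) = 0.510022 + 0.331443 = 0.8415. Pe*log2(M-1) = 0.27*log2(19) = 1.146940. Bound = H(Pe) + Pe*log2(M-1) = 0.510022 + 0.331443 + 1.146940 = 1.9884

1.9884 bits


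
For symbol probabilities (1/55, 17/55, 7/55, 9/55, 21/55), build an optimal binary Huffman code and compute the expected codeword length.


Huffman construction (repeatedly merge the two least-probable nodes; each merge adds 1 bit to every symbol beneath it): 1/55 + 7/55 = 8/55; 8/55 + 9/55 = 17/55; 17/55 + 17/55 = 34/55; 21/55 + 34/55 = 1. Resulting codeword lengths (in the order the probabilities were given): (4, 2, 4, 3, 1). L_avg = sum(p_i * l_i) = 1/55*4 + 17/55*2 + 7/55*4 + 9/55*3 + 21/55*1 = 114/55 = 2.0727

2.0727 bits


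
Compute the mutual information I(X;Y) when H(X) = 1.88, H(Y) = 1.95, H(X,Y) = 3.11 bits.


I(X;Y) = H(X) + H(Y) - H(X,Y) = 1.88 + 1.95 - 3.11 = 0.72

0.72 bits


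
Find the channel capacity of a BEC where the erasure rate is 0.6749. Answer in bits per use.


C = 1 - epsilon = 1 - 0.6749 = 0.3251

0.3251 bits


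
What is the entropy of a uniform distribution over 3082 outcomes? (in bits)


H = log2(n) = log2(3082) = 11.5897

11.5897 bits


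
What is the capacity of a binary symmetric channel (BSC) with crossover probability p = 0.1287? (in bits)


H(p) = -p*log2(p) - (1-p)*log2(1-p) = -0.1287*log2(0.1287) - 0.8713*log2(0.8713) = 0.380684 + 0.173178 = 0.5539. C = 1 - H(p) = 1 - 0.5539 = 0.4461

0.4461 bits


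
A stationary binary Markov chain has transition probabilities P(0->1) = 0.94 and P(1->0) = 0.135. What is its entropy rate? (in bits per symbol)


Stationary distribution: pi_0 = p10/(p01+p10) = 0.1256, pi_1 = 0.8744. Entropy rate H' = pi_0*H(p01) + pi_1*H(p10) = 0.1256*0.3274 + 0.8744*0.571 = 0.5404

0.5404 bits/symbol


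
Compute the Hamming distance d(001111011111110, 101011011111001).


Count differing positions: ^ . . ^ . . . . . . . . ^ ^ ^ = 5 differences

5


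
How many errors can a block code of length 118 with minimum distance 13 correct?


Correction capability = floor((d-1)/2) = floor((13-1)/2) = 6

6 errors


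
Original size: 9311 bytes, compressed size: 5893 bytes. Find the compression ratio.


Ratio = original / compressed = 9311 / 5893 = 1.58

1.58


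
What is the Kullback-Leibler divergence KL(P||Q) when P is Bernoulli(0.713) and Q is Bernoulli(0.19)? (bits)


KL = p*log2(p/q) + (1-p)*log2((1-p)/(1-q)) = 0.713*log2(0.713/0.19) + 0.287*log2(0.287/0.81) = 0.9307

0.9307 bits


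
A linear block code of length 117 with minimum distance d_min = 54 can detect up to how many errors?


Detection capability = d_min - 1 = 54 - 1 = 53

53 errors


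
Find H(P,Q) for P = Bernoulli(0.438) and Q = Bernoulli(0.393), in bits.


H(P,Q) = -p*log2(q) - (1-p)*log2(1-q). -0.438*log2(0.393) = 0.590161; -0.562*log2(0.607) = 0.404770. H(P,Q) = 0.590161 + 0.404770 = 0.9949

0.9949 bits


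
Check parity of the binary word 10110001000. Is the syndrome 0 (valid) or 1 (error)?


Syndrome = XOR of all bits = 1 XOR 0 XOR 1 XOR 1 XOR 0 XOR 0 XOR 0 XOR 1 XOR 0 XOR 0 XOR 0 = 0

0


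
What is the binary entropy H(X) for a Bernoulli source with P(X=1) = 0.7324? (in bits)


H = -p*log2(p) - (1-p)*log2(1-p). -0.7324*log2(0.7324) = 0.329065; -0.2676*log2(0.2676) = 0.508935. H = 0.329065 + 0.508935 = 0.838

0.838 bits


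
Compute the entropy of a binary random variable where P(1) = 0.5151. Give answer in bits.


H = -p*log2(p) - (1-p)*log2(1-p). -0.5151*log2(0.5151) = 0.492990; -0.4849*log2(0.4849) = 0.506352. H = 0.492990 + 0.506352 = 0.9993

0.9993 bits


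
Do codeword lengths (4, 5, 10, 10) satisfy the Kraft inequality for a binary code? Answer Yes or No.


Kraft sum = sum(2^(-l_i)) = 0.0957, need <= 1. Result: satisfied (a binary prefix-free code with these lengths exists)

Yes


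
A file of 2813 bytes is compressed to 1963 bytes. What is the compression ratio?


Ratio = original / compressed = 2813 / 1963 = 1.433

1.433


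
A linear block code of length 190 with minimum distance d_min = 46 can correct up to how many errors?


Correction capability = floor((d-1)/2) = floor((46-1)/2) = 22

22 errors


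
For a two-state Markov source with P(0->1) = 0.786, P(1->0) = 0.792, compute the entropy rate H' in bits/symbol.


Stationary distribution: pi_0 = p10/(p01+p10) = 0.5019, pi_1 = 0.4981. Entropy rate H' = pi_0*H(p01) + pi_1*H(p10) = 0.5019*0.7491 + 0.4981*0.7376 = 0.7434

0.7434 bits/symbol


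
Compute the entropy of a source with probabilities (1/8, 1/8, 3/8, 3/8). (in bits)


H = -sum(p_i * log2(p_i)). Terms: -(1/8)*log2(1/8) = 0.375000; -(1/8)*log2(1/8) = 0.375000; -(3/8)*log2(3/8) = 0.530639; -(3/8)*log2(3/8) = 0.530639. H = 0.375000 + 0.375000 + 0.530639 + 0.530639 = 1.8113

1.8113 bits


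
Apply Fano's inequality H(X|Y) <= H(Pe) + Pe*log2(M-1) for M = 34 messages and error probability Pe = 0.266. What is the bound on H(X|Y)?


H(Pe) = -Pe*log2(Pe) - (1-Pe)*log2(1-Pe) = -0.266*log2(0.266) - 0.734*log2(0.734) = 0.508193 + 0.327473 = 0.8357. Pe*log2(M-1) = 0.266*log2(33) = 1.341809. Bound = H(Pe) + Pe*log2(M-1) = 0.508193 + 0.327473 + 1.341809 = 2.1775

2.1775 bits


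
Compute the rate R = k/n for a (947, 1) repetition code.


Rate = k/n = 1/947

1/947


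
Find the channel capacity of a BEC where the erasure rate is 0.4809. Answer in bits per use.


C = 1 - epsilon = 1 - 0.4809 = 0.5191

0.5191 bits


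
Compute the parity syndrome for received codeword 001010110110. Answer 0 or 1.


Syndrome = XOR of all bits = 0 XOR 0 XOR 1 XOR 0 XOR 1 XOR 0 XOR 1 XOR 1 XOR 0 XOR 1 XOR 1 XOR 0 = 0

0


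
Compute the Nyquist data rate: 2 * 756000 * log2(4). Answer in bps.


Rate = 2 * B * log2(M) = 2 * 756000 * 2.0 = 3024000.0

3024000.0 bps


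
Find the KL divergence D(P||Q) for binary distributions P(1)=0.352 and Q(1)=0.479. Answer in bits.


KL = p*log2(p/q) + (1-p)*log2((1-p)/(1-q)) = 0.352*log2(0.352/0.479) + 0.648*log2(0.648/0.521) = 0.0475

0.0475 bits


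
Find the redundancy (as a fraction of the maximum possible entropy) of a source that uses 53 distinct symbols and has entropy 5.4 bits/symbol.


H_max = log2(K) = log2(53) = 5.7279 bits/symbol. Redundancy = 1 - H/H_max = 1 - 5.4/5.7279 = 1 - 0.9428 = 0.0572

0.0572


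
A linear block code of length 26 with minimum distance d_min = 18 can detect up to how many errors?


Detection capability = d_min - 1 = 18 - 1 = 17

17 errors


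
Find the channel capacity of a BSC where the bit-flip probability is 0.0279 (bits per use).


H(p) = -p*log2(p) - (1-p)*log2(1-p) = -0.0279*log2(0.0279) - 0.9721*log2(0.9721) = 0.144064 + 0.039684 = 0.1837. C = 1 - H(p) = 1 - 0.1837 = 0.8163

0.8163 bits


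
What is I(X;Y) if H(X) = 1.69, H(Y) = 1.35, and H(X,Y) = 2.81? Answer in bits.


I(X;Y) = H(X) + H(Y) - H(X,Y) = 1.69 + 1.35 - 2.81 = 0.23

0.23 bits


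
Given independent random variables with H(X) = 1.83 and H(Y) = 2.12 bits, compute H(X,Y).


For independent variables, H(X,Y) = H(X) + H(Y) = 1.83 + 2.12 = 3.95

3.95 bits


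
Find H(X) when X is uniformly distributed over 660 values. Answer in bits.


H = log2(n) = log2(660) = 9.3663

9.3663 bits


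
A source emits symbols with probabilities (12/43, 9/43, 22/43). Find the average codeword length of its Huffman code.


Huffman construction (repeatedly merge the two least-probable nodes; each merge adds 1 bit to every symbol beneath it): 9/43 + 12/43 = 21/43; 21/43 + 22/43 = 1. Resulting codeword lengths (in the order the probabilities were given): (2, 2, 1). L_avg = sum(p_i * l_i) = 12/43*2 + 9/43*2 + 22/43*1 = 64/43 = 1.4884

1.4884 bits


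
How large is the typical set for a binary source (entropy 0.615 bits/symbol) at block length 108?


log2|A_typical| = nH = 108 * 0.615 = 66.42, so |A_typical| ~ 2^66.42 = 9.872e+19

9.872e+19


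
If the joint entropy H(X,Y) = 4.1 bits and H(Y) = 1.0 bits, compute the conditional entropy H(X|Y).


H(X|Y) = H(X,Y) - H(Y) = 4.1 - 1.0 = 3.1

3.1 bits


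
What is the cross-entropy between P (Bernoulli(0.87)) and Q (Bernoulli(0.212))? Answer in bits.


H(P,Q) = -p*log2(q) - (1-p)*log2(1-q). -0.87*log2(0.212) = 1.946942; -0.13*log2(0.788) = 0.044685. H(P,Q) = 1.946942 + 0.044685 = 1.9916

1.9916 bits


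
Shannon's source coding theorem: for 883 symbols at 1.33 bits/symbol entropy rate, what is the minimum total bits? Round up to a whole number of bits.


Minimum bits >= n * H = 883 * 1.33 = 1174.39, rounded up to a whole number of bits = 1175

1175 bits


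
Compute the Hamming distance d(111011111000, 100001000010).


Count differing positions: . ^ ^ . ^ . ^ ^ ^ . ^ . = 7 differences

7
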